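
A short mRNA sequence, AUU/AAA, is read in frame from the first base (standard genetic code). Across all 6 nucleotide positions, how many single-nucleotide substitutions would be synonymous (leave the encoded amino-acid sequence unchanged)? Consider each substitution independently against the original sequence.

Codon 1 (AUU, Ile): 2 synonymous substitutions.
Codon 2 (AAA, Lys): 1 synonymous substitution.
Total: 2 + 1 = 3.

3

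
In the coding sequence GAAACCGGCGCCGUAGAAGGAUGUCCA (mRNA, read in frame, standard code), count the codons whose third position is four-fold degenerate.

Codon 1 GAA (Glu): third position 2-fold.
Codon 2 ACC (Thr): third position 4-fold.
Codon 3 GGC (Gly): third position 4-fold.
Codon 4 GCC (Ala): third position 4-fold.
Codon 5 GUA (Val): third position 4-fold.
Codon 6 GAA (Glu): third position 2-fold.
Codon 7 GGA (Gly): third position 4-fold.
Codon 8 UGU (Cys): third position 2-fold.
Codon 9 CCA (Pro): third position 4-fold.
Four-fold degenerate third positions: 6.

6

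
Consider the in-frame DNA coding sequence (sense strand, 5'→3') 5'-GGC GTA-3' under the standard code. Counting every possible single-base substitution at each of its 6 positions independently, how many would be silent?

Codon 1 (GGC, Gly): 3 synonymous substitutions.
Codon 2 (GTA, Val): 3 synonymous substitutions.
Total: 3 + 3 = 6.

6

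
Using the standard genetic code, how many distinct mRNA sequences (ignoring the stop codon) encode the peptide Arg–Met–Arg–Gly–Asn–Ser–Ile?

5184

Arg: 6 codons.
Met: 1 codon.
Arg: 6 codons.
Gly: 4 codons.
Asn: 2 codons.
Ser: 6 codons.
Ile: 3 codons.
6 × 1 × 6 × 4 × 2 × 6 × 3 = 5184.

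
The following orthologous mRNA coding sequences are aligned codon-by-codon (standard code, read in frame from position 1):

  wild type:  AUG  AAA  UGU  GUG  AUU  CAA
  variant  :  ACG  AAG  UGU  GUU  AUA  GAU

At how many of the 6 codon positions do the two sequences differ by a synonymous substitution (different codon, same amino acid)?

3

Codon 1: AUG Met / ACG Thr — nonsynonymous.
Codon 2: AAA Lys / AAG Lys — synonymous.
Codon 3: UGU Cys / UGU Cys — identical.
Codon 4: GUG Val / GUU Val — synonymous.
Codon 5: AUU Ile / AUA Ile — synonymous.
Codon 6: CAA Gln / GAU Asp — nonsynonymous.
Synonymous differences: 3.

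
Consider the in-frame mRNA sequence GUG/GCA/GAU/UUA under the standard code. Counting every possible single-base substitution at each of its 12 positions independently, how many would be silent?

Codon 1 (GUG, Val): 3 synonymous substitutions.
Codon 2 (GCA, Ala): 3 synonymous substitutions.
Codon 3 (GAU, Asp): 1 synonymous substitution.
Codon 4 (UUA, Leu): 2 synonymous substitutions.
Total: 3 + 3 + 1 + 2 = 9.

9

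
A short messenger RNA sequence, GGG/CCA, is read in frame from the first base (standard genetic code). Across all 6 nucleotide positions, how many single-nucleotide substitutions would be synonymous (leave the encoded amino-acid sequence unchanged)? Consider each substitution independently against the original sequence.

6

Codon 1 (GGG, Gly): 3 synonymous substitutions.
Codon 2 (CCA, Pro): 3 synonymous substitutions.
Total: 3 + 3 = 6.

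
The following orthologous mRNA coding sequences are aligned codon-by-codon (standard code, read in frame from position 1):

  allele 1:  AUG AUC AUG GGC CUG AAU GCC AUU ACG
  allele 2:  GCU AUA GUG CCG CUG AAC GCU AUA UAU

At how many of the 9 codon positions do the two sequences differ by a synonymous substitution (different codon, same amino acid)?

Codon 1: AUG Met / GCU Ala — nonsynonymous.
Codon 2: AUC Ile / AUA Ile — synonymous.
Codon 3: AUG Met / GUG Val — nonsynonymous.
Codon 4: GGC Gly / CCG Pro — nonsynonymous.
Codon 5: CUG Leu / CUG Leu — identical.
Codon 6: AAU Asn / AAC Asn — synonymous.
Codon 7: GCC Ala / GCU Ala — synonymous.
Codon 8: AUU Ile / AUA Ile — synonymous.
Codon 9: ACG Thr / UAU Tyr — nonsynonymous.
Synonymous differences: 4.

4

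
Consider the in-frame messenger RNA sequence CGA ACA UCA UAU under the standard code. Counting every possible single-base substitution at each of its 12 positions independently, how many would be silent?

Codon 1 (CGA, Arg): 4 synonymous substitutions.
Codon 2 (ACA, Thr): 3 synonymous substitutions.
Codon 3 (UCA, Ser): 3 synonymous substitutions.
Codon 4 (UAU, Tyr): 1 synonymous substitution.
Total: 4 + 3 + 3 + 1 = 11.

11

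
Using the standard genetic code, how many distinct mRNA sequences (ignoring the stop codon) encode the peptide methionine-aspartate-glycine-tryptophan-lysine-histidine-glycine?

128

Met: 1 codon.
Asp: 2 codons.
Gly: 4 codons.
Trp: 1 codon.
Lys: 2 codons.
His: 2 codons.
Gly: 4 codons.
1 × 2 × 4 × 1 × 2 × 2 × 4 = 128.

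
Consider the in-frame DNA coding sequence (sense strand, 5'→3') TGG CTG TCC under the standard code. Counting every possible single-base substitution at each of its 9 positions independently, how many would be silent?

7

Codon 1 (TGG, Trp): 0 synonymous substitutions.
Codon 2 (CTG, Leu): 4 synonymous substitutions.
Codon 3 (TCC, Ser): 3 synonymous substitutions.
Total: 0 + 4 + 3 = 7.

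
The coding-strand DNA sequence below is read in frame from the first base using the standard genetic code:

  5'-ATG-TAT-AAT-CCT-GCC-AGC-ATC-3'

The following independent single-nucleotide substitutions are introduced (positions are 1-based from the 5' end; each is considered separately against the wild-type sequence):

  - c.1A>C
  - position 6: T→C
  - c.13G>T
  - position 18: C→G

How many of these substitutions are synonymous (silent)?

1

Codon 1: ATG (Met) → CTG (Leu) — missense.
Codon 2: TAT (Tyr) → TAC (Tyr) — synonymous.
Codon 5: GCC (Ala) → TCC (Ser) — missense.
Codon 6: AGC (Ser) → AGG (Arg) — missense.
Synonymous: 1 of 4.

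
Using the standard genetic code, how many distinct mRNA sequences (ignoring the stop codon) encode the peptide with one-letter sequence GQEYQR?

384

Gly: 4 codons.
Gln: 2 codons.
Glu: 2 codons.
Tyr: 2 codons.
Gln: 2 codons.
Arg: 6 codons.
4 × 2 × 2 × 2 × 2 × 6 = 384.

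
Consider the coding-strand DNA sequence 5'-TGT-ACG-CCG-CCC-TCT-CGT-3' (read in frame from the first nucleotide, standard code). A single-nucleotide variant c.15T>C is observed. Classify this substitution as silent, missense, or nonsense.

Position 15 falls in codon 5: TCT → Ser.
After the substitution the codon is TCC → Ser.
Both encode Ser, so the change is synonymous.

silent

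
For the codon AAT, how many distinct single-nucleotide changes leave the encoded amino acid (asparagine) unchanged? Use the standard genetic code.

1

Position 1: none → 0 synonymous.
Position 2: none → 0 synonymous.
Position 3: AAC → 1 synonymous.
Total: 0 + 0 + 1 = 1.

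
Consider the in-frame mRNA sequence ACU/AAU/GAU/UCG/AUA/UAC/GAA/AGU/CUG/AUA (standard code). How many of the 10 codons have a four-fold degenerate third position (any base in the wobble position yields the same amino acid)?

Codon 1 ACU (Thr): third position 4-fold.
Codon 2 AAU (Asn): third position 2-fold.
Codon 3 GAU (Asp): third position 2-fold.
Codon 4 UCG (Ser): third position 4-fold.
Codon 5 AUA (Ile): third position 3-fold.
Codon 6 UAC (Tyr): third position 2-fold.
Codon 7 GAA (Glu): third position 2-fold.
Codon 8 AGU (Ser): third position 2-fold.
Codon 9 CUG (Leu): third position 4-fold.
Codon 10 AUA (Ile): third position 3-fold.
Four-fold degenerate third positions: 3.

3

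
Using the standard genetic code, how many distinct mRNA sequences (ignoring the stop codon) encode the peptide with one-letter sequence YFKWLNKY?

Tyr: 2 codons.
Phe: 2 codons.
Lys: 2 codons.
Trp: 1 codon.
Leu: 6 codons.
Asn: 2 codons.
Lys: 2 codons.
Tyr: 2 codons.
2 × 2 × 2 × 1 × 6 × 2 × 2 × 2 = 384.

384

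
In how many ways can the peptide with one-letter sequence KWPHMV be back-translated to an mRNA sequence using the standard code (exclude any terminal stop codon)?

Lys: 2 codons.
Trp: 1 codon.
Pro: 4 codons.
His: 2 codons.
Met: 1 codon.
Val: 4 codons.
2 × 1 × 4 × 2 × 1 × 4 = 64.

64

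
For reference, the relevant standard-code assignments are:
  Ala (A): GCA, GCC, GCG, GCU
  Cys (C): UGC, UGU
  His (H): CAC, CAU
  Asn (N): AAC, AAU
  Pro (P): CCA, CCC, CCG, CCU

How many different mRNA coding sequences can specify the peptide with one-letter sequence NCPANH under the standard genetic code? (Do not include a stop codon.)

256

Asn: 2 codons.
Cys: 2 codons.
Pro: 4 codons.
Ala: 4 codons.
Asn: 2 codons.
His: 2 codons.
2 × 2 × 4 × 4 × 2 × 2 = 256.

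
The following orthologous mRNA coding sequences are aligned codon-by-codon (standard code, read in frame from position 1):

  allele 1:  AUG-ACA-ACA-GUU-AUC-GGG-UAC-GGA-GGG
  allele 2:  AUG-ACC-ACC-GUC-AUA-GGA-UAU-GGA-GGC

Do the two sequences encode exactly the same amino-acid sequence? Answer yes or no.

yes

Codon 1: AUG Met / AUG Met — identical.
Codon 2: ACA Thr / ACC Thr — synonymous.
Codon 3: ACA Thr / ACC Thr — synonymous.
Codon 4: GUU Val / GUC Val — synonymous.
Codon 5: AUC Ile / AUA Ile — synonymous.
Codon 6: GGG Gly / GGA Gly — synonymous.
Codon 7: UAC Tyr / UAU Tyr — synonymous.
Codon 8: GGA Gly / GGA Gly — identical.
Codon 9: GGG Gly / GGC Gly — synonymous.
Nonsynonymous differences: 0 → same protein.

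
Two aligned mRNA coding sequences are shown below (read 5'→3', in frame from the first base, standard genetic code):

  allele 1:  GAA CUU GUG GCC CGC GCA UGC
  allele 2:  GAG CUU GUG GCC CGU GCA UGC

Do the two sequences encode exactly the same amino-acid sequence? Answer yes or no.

yes

Codon 1: GAA Glu / GAG Glu — synonymous.
Codon 2: CUU Leu / CUU Leu — identical.
Codon 3: GUG Val / GUG Val — identical.
Codon 4: GCC Ala / GCC Ala — identical.
Codon 5: CGC Arg / CGU Arg — synonymous.
Codon 6: GCA Ala / GCA Ala — identical.
Codon 7: UGC Cys / UGC Cys — identical.
Nonsynonymous differences: 0 → same protein.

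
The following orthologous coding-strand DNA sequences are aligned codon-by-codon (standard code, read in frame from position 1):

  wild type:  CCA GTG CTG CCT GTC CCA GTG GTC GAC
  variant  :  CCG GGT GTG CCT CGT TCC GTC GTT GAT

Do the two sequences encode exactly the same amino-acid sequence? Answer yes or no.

no

Codon 1: CCA Pro / CCG Pro — synonymous.
Codon 2: GTG Val / GGT Gly — nonsynonymous.
Codon 3: CTG Leu / GTG Val — nonsynonymous.
Codon 4: CCT Pro / CCT Pro — identical.
Codon 5: GTC Val / CGT Arg — nonsynonymous.
Codon 6: CCA Pro / TCC Ser — nonsynonymous.
Codon 7: GTG Val / GTC Val — synonymous.
Codon 8: GTC Val / GTT Val — synonymous.
Codon 9: GAC Asp / GAT Asp — synonymous.
Nonsynonymous differences: 4 → different protein.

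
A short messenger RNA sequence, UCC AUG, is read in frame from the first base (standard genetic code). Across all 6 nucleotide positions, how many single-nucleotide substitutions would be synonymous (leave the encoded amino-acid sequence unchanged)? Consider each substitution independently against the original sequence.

3

Codon 1 (UCC, Ser): 3 synonymous substitutions.
Codon 2 (AUG, Met): 0 synonymous substitutions.
Total: 3 + 0 = 3.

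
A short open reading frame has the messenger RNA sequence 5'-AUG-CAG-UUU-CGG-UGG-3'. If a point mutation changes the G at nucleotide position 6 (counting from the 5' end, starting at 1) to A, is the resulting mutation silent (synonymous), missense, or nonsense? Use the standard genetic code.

Position 6 falls in codon 2: CAG → Gln.
After the substitution the codon is CAA → Gln.
Both encode Gln, so the change is synonymous.

silent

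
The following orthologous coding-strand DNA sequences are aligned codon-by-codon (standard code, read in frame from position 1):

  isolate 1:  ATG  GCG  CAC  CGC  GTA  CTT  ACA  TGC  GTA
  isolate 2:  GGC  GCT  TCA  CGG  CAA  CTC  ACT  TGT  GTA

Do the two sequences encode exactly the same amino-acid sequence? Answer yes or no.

no

Codon 1: ATG Met / GGC Gly — nonsynonymous.
Codon 2: GCG Ala / GCT Ala — synonymous.
Codon 3: CAC His / TCA Ser — nonsynonymous.
Codon 4: CGC Arg / CGG Arg — synonymous.
Codon 5: GTA Val / CAA Gln — nonsynonymous.
Codon 6: CTT Leu / CTC Leu — synonymous.
Codon 7: ACA Thr / ACT Thr — synonymous.
Codon 8: TGC Cys / TGT Cys — synonymous.
Codon 9: GTA Val / GTA Val — identical.
Nonsynonymous differences: 3 → different protein.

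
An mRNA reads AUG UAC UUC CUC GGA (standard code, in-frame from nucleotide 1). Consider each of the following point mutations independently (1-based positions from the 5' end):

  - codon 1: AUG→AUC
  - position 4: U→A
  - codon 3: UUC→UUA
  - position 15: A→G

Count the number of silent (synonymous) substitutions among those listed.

1

Codon 1: AUG (Met) → AUC (Ile) — missense.
Codon 2: UAC (Tyr) → AAC (Asn) — missense.
Codon 3: UUC (Phe) → UUA (Leu) — missense.
Codon 5: GGA (Gly) → GGG (Gly) — synonymous.
Synonymous: 1 of 4.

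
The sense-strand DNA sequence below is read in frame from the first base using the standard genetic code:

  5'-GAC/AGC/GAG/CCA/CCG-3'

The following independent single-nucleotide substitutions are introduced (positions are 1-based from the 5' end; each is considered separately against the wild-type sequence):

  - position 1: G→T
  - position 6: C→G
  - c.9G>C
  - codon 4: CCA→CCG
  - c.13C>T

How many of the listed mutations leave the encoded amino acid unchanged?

1

Codon 1: GAC (Asp) → TAC (Tyr) — missense.
Codon 2: AGC (Ser) → AGG (Arg) — missense.
Codon 3: GAG (Glu) → GAC (Asp) — missense.
Codon 4: CCA (Pro) → CCG (Pro) — synonymous.
Codon 5: CCG (Pro) → TCG (Ser) — missense.
Synonymous: 1 of 5.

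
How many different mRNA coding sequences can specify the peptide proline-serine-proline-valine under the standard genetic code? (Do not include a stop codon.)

Pro: 4 codons.
Ser: 6 codons.
Pro: 4 codons.
Val: 4 codons.
4 × 6 × 4 × 4 = 384.

384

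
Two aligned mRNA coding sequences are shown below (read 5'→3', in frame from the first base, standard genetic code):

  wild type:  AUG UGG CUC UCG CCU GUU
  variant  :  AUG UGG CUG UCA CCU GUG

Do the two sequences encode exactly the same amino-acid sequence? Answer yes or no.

Codon 1: AUG Met / AUG Met — identical.
Codon 2: UGG Trp / UGG Trp — identical.
Codon 3: CUC Leu / CUG Leu — synonymous.
Codon 4: UCG Ser / UCA Ser — synonymous.
Codon 5: CCU Pro / CCU Pro — identical.
Codon 6: GUU Val / GUG Val — synonymous.
Nonsynonymous differences: 0 → same protein.

yes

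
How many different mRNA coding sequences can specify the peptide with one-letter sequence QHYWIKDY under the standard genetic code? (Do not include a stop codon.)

Gln: 2 codons.
His: 2 codons.
Tyr: 2 codons.
Trp: 1 codon.
Ile: 3 codons.
Lys: 2 codons.
Asp: 2 codons.
Tyr: 2 codons.
2 × 2 × 2 × 1 × 3 × 2 × 2 × 2 = 192.

192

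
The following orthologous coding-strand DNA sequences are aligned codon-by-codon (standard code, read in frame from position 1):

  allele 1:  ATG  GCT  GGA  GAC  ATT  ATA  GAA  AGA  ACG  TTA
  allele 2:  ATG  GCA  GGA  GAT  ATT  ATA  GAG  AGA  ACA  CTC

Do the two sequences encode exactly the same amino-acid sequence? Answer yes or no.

Codon 1: ATG Met / ATG Met — identical.
Codon 2: GCT Ala / GCA Ala — synonymous.
Codon 3: GGA Gly / GGA Gly — identical.
Codon 4: GAC Asp / GAT Asp — synonymous.
Codon 5: ATT Ile / ATT Ile — identical.
Codon 6: ATA Ile / ATA Ile — identical.
Codon 7: GAA Glu / GAG Glu — synonymous.
Codon 8: AGA Arg / AGA Arg — identical.
Codon 9: ACG Thr / ACA Thr — synonymous.
Codon 10: TTA Leu / CTC Leu — synonymous.
Nonsynonymous differences: 0 → same protein.

yes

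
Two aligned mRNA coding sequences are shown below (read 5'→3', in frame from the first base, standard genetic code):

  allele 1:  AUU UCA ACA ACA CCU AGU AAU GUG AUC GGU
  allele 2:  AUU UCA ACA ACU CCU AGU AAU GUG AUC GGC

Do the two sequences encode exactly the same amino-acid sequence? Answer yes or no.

yes

Codon 1: AUU Ile / AUU Ile — identical.
Codon 2: UCA Ser / UCA Ser — identical.
Codon 3: ACA Thr / ACA Thr — identical.
Codon 4: ACA Thr / ACU Thr — synonymous.
Codon 5: CCU Pro / CCU Pro — identical.
Codon 6: AGU Ser / AGU Ser — identical.
Codon 7: AAU Asn / AAU Asn — identical.
Codon 8: GUG Val / GUG Val — identical.
Codon 9: AUC Ile / AUC Ile — identical.
Codon 10: GGU Gly / GGC Gly — synonymous.
Nonsynonymous differences: 0 → same protein.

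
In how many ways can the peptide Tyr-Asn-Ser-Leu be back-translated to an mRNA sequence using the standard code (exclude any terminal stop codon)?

Tyr: 2 codons.
Asn: 2 codons.
Ser: 6 codons.
Leu: 6 codons.
2 × 2 × 6 × 6 = 144.

144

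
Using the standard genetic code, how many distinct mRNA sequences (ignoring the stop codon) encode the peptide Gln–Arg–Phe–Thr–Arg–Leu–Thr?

13824

Gln: 2 codons.
Arg: 6 codons.
Phe: 2 codons.
Thr: 4 codons.
Arg: 6 codons.
Leu: 6 codons.
Thr: 4 codons.
2 × 6 × 2 × 4 × 6 × 6 × 4 = 13824.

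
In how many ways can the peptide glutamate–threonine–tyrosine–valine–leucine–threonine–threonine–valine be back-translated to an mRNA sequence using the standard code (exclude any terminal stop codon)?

24576

Glu: 2 codons.
Thr: 4 codons.
Tyr: 2 codons.
Val: 4 codons.
Leu: 6 codons.
Thr: 4 codons.
Thr: 4 codons.
Val: 4 codons.
2 × 4 × 2 × 4 × 6 × 4 × 4 × 4 = 24576.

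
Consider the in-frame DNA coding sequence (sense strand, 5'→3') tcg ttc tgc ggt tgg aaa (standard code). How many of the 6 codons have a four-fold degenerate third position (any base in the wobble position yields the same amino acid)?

2

Codon 1 TCG (Ser): third position 4-fold.
Codon 2 TTC (Phe): third position 2-fold.
Codon 3 TGC (Cys): third position 2-fold.
Codon 4 GGT (Gly): third position 4-fold.
Codon 5 TGG (Trp): third position 1-fold.
Codon 6 AAA (Lys): third position 2-fold.
Four-fold degenerate third positions: 2.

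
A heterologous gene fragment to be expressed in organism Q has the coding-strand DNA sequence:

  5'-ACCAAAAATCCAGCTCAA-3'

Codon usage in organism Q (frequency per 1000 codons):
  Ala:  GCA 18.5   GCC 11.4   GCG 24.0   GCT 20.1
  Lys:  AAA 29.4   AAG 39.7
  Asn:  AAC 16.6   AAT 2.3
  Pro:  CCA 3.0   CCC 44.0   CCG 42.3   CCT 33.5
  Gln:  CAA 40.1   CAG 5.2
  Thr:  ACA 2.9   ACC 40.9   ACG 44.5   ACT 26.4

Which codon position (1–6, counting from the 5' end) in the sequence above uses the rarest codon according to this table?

3

Codon 1 ACC (Thr): 40.9 per 1000.
Codon 2 AAA (Lys): 29.4 per 1000.
Codon 3 AAT (Asn): 2.3 per 1000.
Codon 4 CCA (Pro): 3.0 per 1000.
Codon 5 GCT (Ala): 20.1 per 1000.
Codon 6 CAA (Gln): 40.1 per 1000.
Lowest frequency is 2.3 at codon 3.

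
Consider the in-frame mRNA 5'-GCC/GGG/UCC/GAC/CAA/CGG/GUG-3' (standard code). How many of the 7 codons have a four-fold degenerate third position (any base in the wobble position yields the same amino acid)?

5

Codon 1 GCC (Ala): third position 4-fold.
Codon 2 GGG (Gly): third position 4-fold.
Codon 3 UCC (Ser): third position 4-fold.
Codon 4 GAC (Asp): third position 2-fold.
Codon 5 CAA (Gln): third position 2-fold.
Codon 6 CGG (Arg): third position 4-fold.
Codon 7 GUG (Val): third position 4-fold.
Four-fold degenerate third positions: 5.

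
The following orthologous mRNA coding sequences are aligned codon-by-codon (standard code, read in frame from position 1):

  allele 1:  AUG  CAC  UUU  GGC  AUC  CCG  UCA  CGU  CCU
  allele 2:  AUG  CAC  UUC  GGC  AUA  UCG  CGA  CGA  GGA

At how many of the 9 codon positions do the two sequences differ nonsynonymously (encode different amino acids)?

Codon 1: AUG Met / AUG Met — identical.
Codon 2: CAC His / CAC His — identical.
Codon 3: UUU Phe / UUC Phe — synonymous.
Codon 4: GGC Gly / GGC Gly — identical.
Codon 5: AUC Ile / AUA Ile — synonymous.
Codon 6: CCG Pro / UCG Ser — nonsynonymous.
Codon 7: UCA Ser / CGA Arg — nonsynonymous.
Codon 8: CGU Arg / CGA Arg — synonymous.
Codon 9: CCU Pro / GGA Gly — nonsynonymous.
Nonsynonymous differences: 3.

3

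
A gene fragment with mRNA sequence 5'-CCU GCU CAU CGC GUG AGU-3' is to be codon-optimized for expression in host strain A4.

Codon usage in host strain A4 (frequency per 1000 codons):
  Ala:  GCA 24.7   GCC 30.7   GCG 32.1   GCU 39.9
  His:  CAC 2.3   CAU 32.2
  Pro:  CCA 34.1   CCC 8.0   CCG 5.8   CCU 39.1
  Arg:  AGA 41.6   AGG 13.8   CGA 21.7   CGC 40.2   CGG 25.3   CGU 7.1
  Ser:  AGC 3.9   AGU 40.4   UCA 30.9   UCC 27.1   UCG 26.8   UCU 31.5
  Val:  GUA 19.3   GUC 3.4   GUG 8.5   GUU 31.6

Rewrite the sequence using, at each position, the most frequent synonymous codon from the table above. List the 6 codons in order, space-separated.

CCU GCU CAU AGA GUU AGU

Codon 1 (Pro): best is CCU at 39.1.
Codon 2 (Ala): best is GCU at 39.9.
Codon 3 (His): best is CAU at 32.2.
Codon 4 (Arg): best is AGA at 41.6.
Codon 5 (Val): best is GUU at 31.6.
Codon 6 (Ser): best is AGU at 40.4.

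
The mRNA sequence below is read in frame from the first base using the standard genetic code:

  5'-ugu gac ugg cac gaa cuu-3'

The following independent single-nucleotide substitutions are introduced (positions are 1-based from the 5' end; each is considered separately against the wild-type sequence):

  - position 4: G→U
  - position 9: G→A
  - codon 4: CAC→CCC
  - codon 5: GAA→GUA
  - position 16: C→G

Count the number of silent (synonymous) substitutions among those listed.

Codon 2: GAC (Asp) → UAC (Tyr) — missense.
Codon 3: UGG (Trp) → UGA (Stop) — nonsense.
Codon 4: CAC (His) → CCC (Pro) — missense.
Codon 5: GAA (Glu) → GUA (Val) — missense.
Codon 6: CUU (Leu) → GUU (Val) — missense.
Synonymous: 0 of 5.

0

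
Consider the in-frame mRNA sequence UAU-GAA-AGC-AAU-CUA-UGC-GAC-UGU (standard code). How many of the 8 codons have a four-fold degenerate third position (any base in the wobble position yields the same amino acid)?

Codon 1 UAU (Tyr): third position 2-fold.
Codon 2 GAA (Glu): third position 2-fold.
Codon 3 AGC (Ser): third position 2-fold.
Codon 4 AAU (Asn): third position 2-fold.
Codon 5 CUA (Leu): third position 4-fold.
Codon 6 UGC (Cys): third position 2-fold.
Codon 7 GAC (Asp): third position 2-fold.
Codon 8 UGU (Cys): third position 2-fold.
Four-fold degenerate third positions: 1.

1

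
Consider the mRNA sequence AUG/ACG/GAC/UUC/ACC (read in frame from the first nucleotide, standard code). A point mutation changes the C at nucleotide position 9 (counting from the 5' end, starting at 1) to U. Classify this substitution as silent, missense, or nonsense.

silent

Position 9 falls in codon 3: GAC → Asp.
After the substitution the codon is GAU → Asp.
Both encode Asp, so the change is synonymous.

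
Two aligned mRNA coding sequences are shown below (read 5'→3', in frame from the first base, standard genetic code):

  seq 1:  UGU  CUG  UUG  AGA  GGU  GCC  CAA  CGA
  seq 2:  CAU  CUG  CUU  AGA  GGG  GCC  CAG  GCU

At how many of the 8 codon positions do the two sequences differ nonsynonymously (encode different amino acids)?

Codon 1: UGU Cys / CAU His — nonsynonymous.
Codon 2: CUG Leu / CUG Leu — identical.
Codon 3: UUG Leu / CUU Leu — synonymous.
Codon 4: AGA Arg / AGA Arg — identical.
Codon 5: GGU Gly / GGG Gly — synonymous.
Codon 6: GCC Ala / GCC Ala — identical.
Codon 7: CAA Gln / CAG Gln — synonymous.
Codon 8: CGA Arg / GCU Ala — nonsynonymous.
Nonsynonymous differences: 2.

2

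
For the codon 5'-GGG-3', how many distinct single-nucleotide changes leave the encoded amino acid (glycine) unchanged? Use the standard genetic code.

3

Position 1: none → 0 synonymous.
Position 2: none → 0 synonymous.
Position 3: GGU, GGC, GGA → 3 synonymous.
Total: 0 + 0 + 3 = 3.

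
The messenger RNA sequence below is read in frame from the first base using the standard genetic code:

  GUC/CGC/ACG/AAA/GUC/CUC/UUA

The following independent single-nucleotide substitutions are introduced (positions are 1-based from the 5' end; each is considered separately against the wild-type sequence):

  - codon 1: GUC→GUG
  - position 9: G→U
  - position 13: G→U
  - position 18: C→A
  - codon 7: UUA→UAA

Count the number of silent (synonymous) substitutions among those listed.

Codon 1: GUC (Val) → GUG (Val) — synonymous.
Codon 3: ACG (Thr) → ACU (Thr) — synonymous.
Codon 5: GUC (Val) → UUC (Phe) — missense.
Codon 6: CUC (Leu) → CUA (Leu) — synonymous.
Codon 7: UUA (Leu) → UAA (Stop) — nonsense.
Synonymous: 3 of 5.

3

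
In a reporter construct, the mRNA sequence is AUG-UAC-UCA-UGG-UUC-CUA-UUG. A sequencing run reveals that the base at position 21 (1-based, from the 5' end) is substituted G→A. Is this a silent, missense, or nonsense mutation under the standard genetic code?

Position 21 falls in codon 7: UUG → Leu.
After the substitution the codon is UUA → Leu.
Both encode Leu, so the change is synonymous.

silent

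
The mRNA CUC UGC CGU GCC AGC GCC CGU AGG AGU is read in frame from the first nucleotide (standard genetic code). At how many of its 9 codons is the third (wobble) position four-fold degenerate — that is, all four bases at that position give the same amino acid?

Codon 1 CUC (Leu): third position 4-fold.
Codon 2 UGC (Cys): third position 2-fold.
Codon 3 CGU (Arg): third position 4-fold.
Codon 4 GCC (Ala): third position 4-fold.
Codon 5 AGC (Ser): third position 2-fold.
Codon 6 GCC (Ala): third position 4-fold.
Codon 7 CGU (Arg): third position 4-fold.
Codon 8 AGG (Arg): third position 2-fold.
Codon 9 AGU (Ser): third position 2-fold.
Four-fold degenerate third positions: 5.

5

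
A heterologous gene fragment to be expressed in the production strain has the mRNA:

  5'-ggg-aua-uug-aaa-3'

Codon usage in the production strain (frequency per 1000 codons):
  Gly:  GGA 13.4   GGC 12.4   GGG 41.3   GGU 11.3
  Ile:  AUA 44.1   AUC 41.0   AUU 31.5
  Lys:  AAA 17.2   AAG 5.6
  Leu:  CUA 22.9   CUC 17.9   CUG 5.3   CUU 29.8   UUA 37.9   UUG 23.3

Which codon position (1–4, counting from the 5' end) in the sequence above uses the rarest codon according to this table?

Codon 1 GGG (Gly): 41.3 per 1000.
Codon 2 AUA (Ile): 44.1 per 1000.
Codon 3 UUG (Leu): 23.3 per 1000.
Codon 4 AAA (Lys): 17.2 per 1000.
Lowest frequency is 17.2 at codon 4.

4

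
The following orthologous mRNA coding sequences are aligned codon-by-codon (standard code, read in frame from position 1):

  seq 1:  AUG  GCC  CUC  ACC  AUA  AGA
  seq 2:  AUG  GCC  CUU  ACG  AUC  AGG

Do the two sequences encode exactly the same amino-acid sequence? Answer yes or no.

yes

Codon 1: AUG Met / AUG Met — identical.
Codon 2: GCC Ala / GCC Ala — identical.
Codon 3: CUC Leu / CUU Leu — synonymous.
Codon 4: ACC Thr / ACG Thr — synonymous.
Codon 5: AUA Ile / AUC Ile — synonymous.
Codon 6: AGA Arg / AGG Arg — synonymous.
Nonsynonymous differences: 0 → same protein.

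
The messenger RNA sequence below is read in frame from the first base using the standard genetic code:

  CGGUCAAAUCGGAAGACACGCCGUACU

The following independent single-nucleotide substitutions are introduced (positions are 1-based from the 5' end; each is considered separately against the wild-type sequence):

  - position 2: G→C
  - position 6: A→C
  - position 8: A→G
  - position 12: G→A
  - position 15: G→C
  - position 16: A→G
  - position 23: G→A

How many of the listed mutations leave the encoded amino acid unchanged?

2

Codon 1: CGG (Arg) → CCG (Pro) — missense.
Codon 2: UCA (Ser) → UCC (Ser) — synonymous.
Codon 3: AAU (Asn) → AGU (Ser) — missense.
Codon 4: CGG (Arg) → CGA (Arg) — synonymous.
Codon 5: AAG (Lys) → AAC (Asn) — missense.
Codon 6: ACA (Thr) → GCA (Ala) — missense.
Codon 8: CGU (Arg) → CAU (His) — missense.
Synonymous: 2 of 7.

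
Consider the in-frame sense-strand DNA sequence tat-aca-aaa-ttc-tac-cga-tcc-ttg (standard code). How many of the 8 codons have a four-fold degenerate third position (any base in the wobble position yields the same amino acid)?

Codon 1 TAT (Tyr): third position 2-fold.
Codon 2 ACA (Thr): third position 4-fold.
Codon 3 AAA (Lys): third position 2-fold.
Codon 4 TTC (Phe): third position 2-fold.
Codon 5 TAC (Tyr): third position 2-fold.
Codon 6 CGA (Arg): third position 4-fold.
Codon 7 TCC (Ser): third position 4-fold.
Codon 8 TTG (Leu): third position 2-fold.
Four-fold degenerate third positions: 3.

3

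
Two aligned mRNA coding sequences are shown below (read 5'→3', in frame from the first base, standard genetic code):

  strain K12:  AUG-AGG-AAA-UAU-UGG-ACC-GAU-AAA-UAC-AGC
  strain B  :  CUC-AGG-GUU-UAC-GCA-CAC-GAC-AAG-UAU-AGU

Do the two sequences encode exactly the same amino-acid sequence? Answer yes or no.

no

Codon 1: AUG Met / CUC Leu — nonsynonymous.
Codon 2: AGG Arg / AGG Arg — identical.
Codon 3: AAA Lys / GUU Val — nonsynonymous.
Codon 4: UAU Tyr / UAC Tyr — synonymous.
Codon 5: UGG Trp / GCA Ala — nonsynonymous.
Codon 6: ACC Thr / CAC His — nonsynonymous.
Codon 7: GAU Asp / GAC Asp — synonymous.
Codon 8: AAA Lys / AAG Lys — synonymous.
Codon 9: UAC Tyr / UAU Tyr — synonymous.
Codon 10: AGC Ser / AGU Ser — synonymous.
Nonsynonymous differences: 4 → different protein.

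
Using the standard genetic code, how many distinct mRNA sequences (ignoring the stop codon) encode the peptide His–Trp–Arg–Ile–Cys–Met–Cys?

144

His: 2 codons.
Trp: 1 codon.
Arg: 6 codons.
Ile: 3 codons.
Cys: 2 codons.
Met: 1 codon.
Cys: 2 codons.
2 × 1 × 6 × 3 × 2 × 1 × 2 = 144.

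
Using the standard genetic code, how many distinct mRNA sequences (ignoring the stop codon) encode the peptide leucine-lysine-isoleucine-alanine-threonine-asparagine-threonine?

4608

Leu: 6 codons.
Lys: 2 codons.
Ile: 3 codons.
Ala: 4 codons.
Thr: 4 codons.
Asn: 2 codons.
Thr: 4 codons.
6 × 2 × 3 × 4 × 4 × 2 × 4 = 4608.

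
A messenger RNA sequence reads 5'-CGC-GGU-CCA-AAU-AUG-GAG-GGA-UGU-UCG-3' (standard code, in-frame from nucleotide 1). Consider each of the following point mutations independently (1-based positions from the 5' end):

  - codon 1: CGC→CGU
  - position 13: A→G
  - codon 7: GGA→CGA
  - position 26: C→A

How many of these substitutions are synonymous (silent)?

1

Codon 1: CGC (Arg) → CGU (Arg) — synonymous.
Codon 5: AUG (Met) → GUG (Val) — missense.
Codon 7: GGA (Gly) → CGA (Arg) — missense.
Codon 9: UCG (Ser) → UAG (Stop) — nonsense.
Synonymous: 1 of 4.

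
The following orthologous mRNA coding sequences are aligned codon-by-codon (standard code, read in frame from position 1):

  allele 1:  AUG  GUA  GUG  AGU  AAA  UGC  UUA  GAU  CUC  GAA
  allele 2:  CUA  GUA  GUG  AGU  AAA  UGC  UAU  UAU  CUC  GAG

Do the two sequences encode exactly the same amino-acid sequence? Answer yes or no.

Codon 1: AUG Met / CUA Leu — nonsynonymous.
Codon 2: GUA Val / GUA Val — identical.
Codon 3: GUG Val / GUG Val — identical.
Codon 4: AGU Ser / AGU Ser — identical.
Codon 5: AAA Lys / AAA Lys — identical.
Codon 6: UGC Cys / UGC Cys — identical.
Codon 7: UUA Leu / UAU Tyr — nonsynonymous.
Codon 8: GAU Asp / UAU Tyr — nonsynonymous.
Codon 9: CUC Leu / CUC Leu — identical.
Codon 10: GAA Glu / GAG Glu — synonymous.
Nonsynonymous differences: 3 → different protein.

no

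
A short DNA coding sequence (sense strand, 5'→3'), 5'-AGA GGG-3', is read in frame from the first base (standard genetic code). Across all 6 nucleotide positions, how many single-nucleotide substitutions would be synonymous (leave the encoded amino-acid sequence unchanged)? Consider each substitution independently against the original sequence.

Codon 1 (AGA, Arg): 2 synonymous substitutions.
Codon 2 (GGG, Gly): 3 synonymous substitutions.
Total: 2 + 3 = 5.

5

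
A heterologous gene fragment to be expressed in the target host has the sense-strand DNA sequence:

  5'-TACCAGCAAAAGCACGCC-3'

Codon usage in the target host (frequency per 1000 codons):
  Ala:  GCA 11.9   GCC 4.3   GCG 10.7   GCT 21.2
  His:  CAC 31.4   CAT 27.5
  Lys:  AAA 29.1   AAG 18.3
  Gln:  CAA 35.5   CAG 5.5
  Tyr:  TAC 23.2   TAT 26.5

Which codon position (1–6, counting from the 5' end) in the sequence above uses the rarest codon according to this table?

6

Codon 1 TAC (Tyr): 23.2 per 1000.
Codon 2 CAG (Gln): 5.5 per 1000.
Codon 3 CAA (Gln): 35.5 per 1000.
Codon 4 AAG (Lys): 18.3 per 1000.
Codon 5 CAC (His): 31.4 per 1000.
Codon 6 GCC (Ala): 4.3 per 1000.
Lowest frequency is 4.3 at codon 6.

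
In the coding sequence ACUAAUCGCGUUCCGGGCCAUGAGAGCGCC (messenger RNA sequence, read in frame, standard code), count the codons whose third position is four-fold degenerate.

Codon 1 ACU (Thr): third position 4-fold.
Codon 2 AAU (Asn): third position 2-fold.
Codon 3 CGC (Arg): third position 4-fold.
Codon 4 GUU (Val): third position 4-fold.
Codon 5 CCG (Pro): third position 4-fold.
Codon 6 GGC (Gly): third position 4-fold.
Codon 7 CAU (His): third position 2-fold.
Codon 8 GAG (Glu): third position 2-fold.
Codon 9 AGC (Ser): third position 2-fold.
Codon 10 GCC (Ala): third position 4-fold.
Four-fold degenerate third positions: 6.

6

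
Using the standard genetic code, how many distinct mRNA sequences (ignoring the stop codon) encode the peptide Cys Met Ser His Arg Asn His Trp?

576

Cys: 2 codons.
Met: 1 codon.
Ser: 6 codons.
His: 2 codons.
Arg: 6 codons.
Asn: 2 codons.
His: 2 codons.
Trp: 1 codon.
2 × 1 × 6 × 2 × 6 × 2 × 2 × 1 = 576.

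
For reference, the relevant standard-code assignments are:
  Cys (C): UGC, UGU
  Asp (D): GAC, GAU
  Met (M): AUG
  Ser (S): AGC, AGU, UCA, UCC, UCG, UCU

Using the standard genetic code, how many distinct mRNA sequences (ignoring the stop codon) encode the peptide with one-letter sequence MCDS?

24

Met: 1 codon.
Cys: 2 codons.
Asp: 2 codons.
Ser: 6 codons.
1 × 2 × 2 × 6 = 24.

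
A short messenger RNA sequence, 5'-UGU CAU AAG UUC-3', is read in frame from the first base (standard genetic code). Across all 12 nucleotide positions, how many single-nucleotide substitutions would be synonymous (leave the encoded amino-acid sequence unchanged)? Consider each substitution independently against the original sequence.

4

Codon 1 (UGU, Cys): 1 synonymous substitution.
Codon 2 (CAU, His): 1 synonymous substitution.
Codon 3 (AAG, Lys): 1 synonymous substitution.
Codon 4 (UUC, Phe): 1 synonymous substitution.
Total: 1 + 1 + 1 + 1 = 4.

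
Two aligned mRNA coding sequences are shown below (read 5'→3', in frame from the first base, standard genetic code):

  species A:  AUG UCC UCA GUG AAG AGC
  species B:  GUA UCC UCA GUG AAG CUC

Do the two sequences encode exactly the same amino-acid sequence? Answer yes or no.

Codon 1: AUG Met / GUA Val — nonsynonymous.
Codon 2: UCC Ser / UCC Ser — identical.
Codon 3: UCA Ser / UCA Ser — identical.
Codon 4: GUG Val / GUG Val — identical.
Codon 5: AAG Lys / AAG Lys — identical.
Codon 6: AGC Ser / CUC Leu — nonsynonymous.
Nonsynonymous differences: 2 → different protein.

no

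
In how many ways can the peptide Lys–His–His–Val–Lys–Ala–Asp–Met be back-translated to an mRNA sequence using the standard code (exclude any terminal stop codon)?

512

Lys: 2 codons.
His: 2 codons.
His: 2 codons.
Val: 4 codons.
Lys: 2 codons.
Ala: 4 codons.
Asp: 2 codons.
Met: 1 codon.
2 × 2 × 2 × 4 × 2 × 4 × 2 × 1 = 512.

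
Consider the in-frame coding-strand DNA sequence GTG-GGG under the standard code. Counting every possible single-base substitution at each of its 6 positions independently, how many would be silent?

6

Codon 1 (GTG, Val): 3 synonymous substitutions.
Codon 2 (GGG, Gly): 3 synonymous substitutions.
Total: 3 + 3 = 6.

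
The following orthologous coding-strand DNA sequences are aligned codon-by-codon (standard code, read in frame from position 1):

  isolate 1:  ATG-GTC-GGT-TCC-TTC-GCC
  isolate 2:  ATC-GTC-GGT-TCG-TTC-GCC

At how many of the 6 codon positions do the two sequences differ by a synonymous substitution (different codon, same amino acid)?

1

Codon 1: ATG Met / ATC Ile — nonsynonymous.
Codon 2: GTC Val / GTC Val — identical.
Codon 3: GGT Gly / GGT Gly — identical.
Codon 4: TCC Ser / TCG Ser — synonymous.
Codon 5: TTC Phe / TTC Phe — identical.
Codon 6: GCC Ala / GCC Ala — identical.
Synonymous differences: 1.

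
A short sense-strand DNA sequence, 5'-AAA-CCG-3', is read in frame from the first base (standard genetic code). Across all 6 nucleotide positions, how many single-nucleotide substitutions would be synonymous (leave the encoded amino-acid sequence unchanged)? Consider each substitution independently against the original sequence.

Codon 1 (AAA, Lys): 1 synonymous substitution.
Codon 2 (CCG, Pro): 3 synonymous substitutions.
Total: 1 + 3 = 4.

4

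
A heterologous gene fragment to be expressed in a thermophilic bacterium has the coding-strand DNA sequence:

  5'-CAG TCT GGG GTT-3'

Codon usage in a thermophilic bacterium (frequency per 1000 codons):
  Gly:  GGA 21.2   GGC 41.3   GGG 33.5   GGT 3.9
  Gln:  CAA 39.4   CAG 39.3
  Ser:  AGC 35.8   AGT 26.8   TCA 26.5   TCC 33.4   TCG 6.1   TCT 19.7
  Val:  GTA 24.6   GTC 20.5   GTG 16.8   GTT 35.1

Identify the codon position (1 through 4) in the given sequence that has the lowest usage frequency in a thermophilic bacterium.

2

Codon 1 CAG (Gln): 39.3 per 1000.
Codon 2 TCT (Ser): 19.7 per 1000.
Codon 3 GGG (Gly): 33.5 per 1000.
Codon 4 GTT (Val): 35.1 per 1000.
Lowest frequency is 19.7 at codon 2.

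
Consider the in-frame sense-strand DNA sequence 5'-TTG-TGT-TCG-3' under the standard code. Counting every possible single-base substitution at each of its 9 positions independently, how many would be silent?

Codon 1 (TTG, Leu): 2 synonymous substitutions.
Codon 2 (TGT, Cys): 1 synonymous substitution.
Codon 3 (TCG, Ser): 3 synonymous substitutions.
Total: 2 + 1 + 3 = 6.

6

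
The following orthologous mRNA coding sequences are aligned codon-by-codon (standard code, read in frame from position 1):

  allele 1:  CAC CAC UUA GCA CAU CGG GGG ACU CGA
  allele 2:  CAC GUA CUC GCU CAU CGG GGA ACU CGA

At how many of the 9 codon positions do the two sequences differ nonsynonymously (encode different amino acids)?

Codon 1: CAC His / CAC His — identical.
Codon 2: CAC His / GUA Val — nonsynonymous.
Codon 3: UUA Leu / CUC Leu — synonymous.
Codon 4: GCA Ala / GCU Ala — synonymous.
Codon 5: CAU His / CAU His — identical.
Codon 6: CGG Arg / CGG Arg — identical.
Codon 7: GGG Gly / GGA Gly — synonymous.
Codon 8: ACU Thr / ACU Thr — identical.
Codon 9: CGA Arg / CGA Arg — identical.
Nonsynonymous differences: 1.

1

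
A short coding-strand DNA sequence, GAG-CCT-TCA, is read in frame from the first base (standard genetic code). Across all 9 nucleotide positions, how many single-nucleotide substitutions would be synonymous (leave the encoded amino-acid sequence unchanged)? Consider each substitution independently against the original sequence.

7

Codon 1 (GAG, Glu): 1 synonymous substitution.
Codon 2 (CCT, Pro): 3 synonymous substitutions.
Codon 3 (TCA, Ser): 3 synonymous substitutions.
Total: 1 + 3 + 3 = 7.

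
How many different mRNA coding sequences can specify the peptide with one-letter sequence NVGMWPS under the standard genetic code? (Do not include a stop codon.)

Asn: 2 codons.
Val: 4 codons.
Gly: 4 codons.
Met: 1 codon.
Trp: 1 codon.
Pro: 4 codons.
Ser: 6 codons.
2 × 4 × 4 × 1 × 1 × 4 × 6 = 768.

768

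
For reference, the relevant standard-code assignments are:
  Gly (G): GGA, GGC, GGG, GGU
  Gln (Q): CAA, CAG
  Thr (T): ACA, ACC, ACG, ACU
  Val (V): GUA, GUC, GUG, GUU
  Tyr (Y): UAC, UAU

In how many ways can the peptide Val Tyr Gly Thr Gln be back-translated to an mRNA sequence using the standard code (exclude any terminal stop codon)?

256

Val: 4 codons.
Tyr: 2 codons.
Gly: 4 codons.
Thr: 4 codons.
Gln: 2 codons.
4 × 2 × 4 × 4 × 2 = 256.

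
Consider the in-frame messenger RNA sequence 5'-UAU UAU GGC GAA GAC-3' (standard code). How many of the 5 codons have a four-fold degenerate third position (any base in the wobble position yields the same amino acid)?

1

Codon 1 UAU (Tyr): third position 2-fold.
Codon 2 UAU (Tyr): third position 2-fold.
Codon 3 GGC (Gly): third position 4-fold.
Codon 4 GAA (Glu): third position 2-fold.
Codon 5 GAC (Asp): third position 2-fold.
Four-fold degenerate third positions: 1.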